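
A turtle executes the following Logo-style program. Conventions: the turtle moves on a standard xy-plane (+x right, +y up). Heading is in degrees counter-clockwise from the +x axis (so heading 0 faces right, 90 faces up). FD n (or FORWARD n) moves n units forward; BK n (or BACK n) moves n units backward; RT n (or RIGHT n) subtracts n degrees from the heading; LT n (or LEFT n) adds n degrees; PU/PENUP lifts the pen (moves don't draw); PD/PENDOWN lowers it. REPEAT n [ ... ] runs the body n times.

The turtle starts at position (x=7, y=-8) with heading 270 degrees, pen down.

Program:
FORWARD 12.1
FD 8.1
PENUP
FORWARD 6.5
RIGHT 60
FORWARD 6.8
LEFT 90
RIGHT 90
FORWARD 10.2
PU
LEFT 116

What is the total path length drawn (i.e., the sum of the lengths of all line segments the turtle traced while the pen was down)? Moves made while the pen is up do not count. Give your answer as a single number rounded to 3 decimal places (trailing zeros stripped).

Executing turtle program step by step:
Start: pos=(7,-8), heading=270, pen down
FD 12.1: (7,-8) -> (7,-20.1) [heading=270, draw]
FD 8.1: (7,-20.1) -> (7,-28.2) [heading=270, draw]
PU: pen up
FD 6.5: (7,-28.2) -> (7,-34.7) [heading=270, move]
RT 60: heading 270 -> 210
FD 6.8: (7,-34.7) -> (1.111,-38.1) [heading=210, move]
LT 90: heading 210 -> 300
RT 90: heading 300 -> 210
FD 10.2: (1.111,-38.1) -> (-7.722,-43.2) [heading=210, move]
PU: pen up
LT 116: heading 210 -> 326
Final: pos=(-7.722,-43.2), heading=326, 2 segment(s) drawn

Segment lengths:
  seg 1: (7,-8) -> (7,-20.1), length = 12.1
  seg 2: (7,-20.1) -> (7,-28.2), length = 8.1
Total = 20.2

Answer: 20.2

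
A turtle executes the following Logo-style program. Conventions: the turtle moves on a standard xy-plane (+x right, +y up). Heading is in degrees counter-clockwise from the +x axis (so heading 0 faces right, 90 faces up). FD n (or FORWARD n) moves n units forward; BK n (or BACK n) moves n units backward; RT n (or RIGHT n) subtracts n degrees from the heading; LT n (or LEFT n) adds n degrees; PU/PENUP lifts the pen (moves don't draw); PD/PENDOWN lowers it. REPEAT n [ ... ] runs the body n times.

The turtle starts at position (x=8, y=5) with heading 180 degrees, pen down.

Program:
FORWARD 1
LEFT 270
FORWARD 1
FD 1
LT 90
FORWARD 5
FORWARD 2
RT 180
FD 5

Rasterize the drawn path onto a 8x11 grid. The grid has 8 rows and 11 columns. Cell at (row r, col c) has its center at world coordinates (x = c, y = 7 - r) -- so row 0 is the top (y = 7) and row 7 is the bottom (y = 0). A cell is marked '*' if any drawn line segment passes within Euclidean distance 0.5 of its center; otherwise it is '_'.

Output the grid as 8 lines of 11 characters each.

Answer: ********___
_______*___
_______**__
___________
___________
___________
___________
___________

Derivation:
Segment 0: (8,5) -> (7,5)
Segment 1: (7,5) -> (7,6)
Segment 2: (7,6) -> (7,7)
Segment 3: (7,7) -> (2,7)
Segment 4: (2,7) -> (0,7)
Segment 5: (0,7) -> (5,7)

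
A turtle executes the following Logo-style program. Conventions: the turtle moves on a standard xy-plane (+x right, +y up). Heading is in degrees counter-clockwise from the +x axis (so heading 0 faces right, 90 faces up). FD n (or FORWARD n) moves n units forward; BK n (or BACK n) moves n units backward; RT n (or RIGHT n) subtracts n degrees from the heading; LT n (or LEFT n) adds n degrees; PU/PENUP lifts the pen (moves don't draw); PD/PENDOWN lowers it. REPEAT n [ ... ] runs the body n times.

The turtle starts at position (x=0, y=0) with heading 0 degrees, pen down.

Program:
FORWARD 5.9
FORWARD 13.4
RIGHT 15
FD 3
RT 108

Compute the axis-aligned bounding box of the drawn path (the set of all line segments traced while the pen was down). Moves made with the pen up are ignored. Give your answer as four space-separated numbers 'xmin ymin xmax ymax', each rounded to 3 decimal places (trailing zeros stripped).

Answer: 0 -0.776 22.198 0

Derivation:
Executing turtle program step by step:
Start: pos=(0,0), heading=0, pen down
FD 5.9: (0,0) -> (5.9,0) [heading=0, draw]
FD 13.4: (5.9,0) -> (19.3,0) [heading=0, draw]
RT 15: heading 0 -> 345
FD 3: (19.3,0) -> (22.198,-0.776) [heading=345, draw]
RT 108: heading 345 -> 237
Final: pos=(22.198,-0.776), heading=237, 3 segment(s) drawn

Segment endpoints: x in {0, 5.9, 19.3, 22.198}, y in {-0.776, 0}
xmin=0, ymin=-0.776, xmax=22.198, ymax=0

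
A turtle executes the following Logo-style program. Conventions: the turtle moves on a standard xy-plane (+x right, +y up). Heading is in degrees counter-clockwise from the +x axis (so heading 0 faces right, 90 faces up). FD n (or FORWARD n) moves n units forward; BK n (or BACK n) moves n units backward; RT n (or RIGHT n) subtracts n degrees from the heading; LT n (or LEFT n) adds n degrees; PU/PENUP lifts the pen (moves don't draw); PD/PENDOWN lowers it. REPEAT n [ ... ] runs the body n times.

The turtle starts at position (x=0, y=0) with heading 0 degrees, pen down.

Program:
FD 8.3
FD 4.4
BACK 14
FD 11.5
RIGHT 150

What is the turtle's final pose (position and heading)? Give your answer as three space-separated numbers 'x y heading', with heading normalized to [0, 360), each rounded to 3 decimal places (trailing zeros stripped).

Answer: 10.2 0 210

Derivation:
Executing turtle program step by step:
Start: pos=(0,0), heading=0, pen down
FD 8.3: (0,0) -> (8.3,0) [heading=0, draw]
FD 4.4: (8.3,0) -> (12.7,0) [heading=0, draw]
BK 14: (12.7,0) -> (-1.3,0) [heading=0, draw]
FD 11.5: (-1.3,0) -> (10.2,0) [heading=0, draw]
RT 150: heading 0 -> 210
Final: pos=(10.2,0), heading=210, 4 segment(s) drawn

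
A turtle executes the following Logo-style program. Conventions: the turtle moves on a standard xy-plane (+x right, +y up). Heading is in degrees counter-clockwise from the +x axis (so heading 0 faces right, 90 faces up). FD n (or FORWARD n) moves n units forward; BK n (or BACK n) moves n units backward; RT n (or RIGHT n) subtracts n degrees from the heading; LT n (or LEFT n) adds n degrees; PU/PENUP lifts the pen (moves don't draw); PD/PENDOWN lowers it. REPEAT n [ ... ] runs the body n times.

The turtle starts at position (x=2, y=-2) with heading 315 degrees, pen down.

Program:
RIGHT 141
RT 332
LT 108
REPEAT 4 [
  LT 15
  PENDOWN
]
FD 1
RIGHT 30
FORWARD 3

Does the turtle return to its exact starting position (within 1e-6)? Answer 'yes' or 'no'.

Executing turtle program step by step:
Start: pos=(2,-2), heading=315, pen down
RT 141: heading 315 -> 174
RT 332: heading 174 -> 202
LT 108: heading 202 -> 310
REPEAT 4 [
  -- iteration 1/4 --
  LT 15: heading 310 -> 325
  PD: pen down
  -- iteration 2/4 --
  LT 15: heading 325 -> 340
  PD: pen down
  -- iteration 3/4 --
  LT 15: heading 340 -> 355
  PD: pen down
  -- iteration 4/4 --
  LT 15: heading 355 -> 10
  PD: pen down
]
FD 1: (2,-2) -> (2.985,-1.826) [heading=10, draw]
RT 30: heading 10 -> 340
FD 3: (2.985,-1.826) -> (5.804,-2.852) [heading=340, draw]
Final: pos=(5.804,-2.852), heading=340, 2 segment(s) drawn

Start position: (2, -2)
Final position: (5.804, -2.852)
Distance = 3.898; >= 1e-6 -> NOT closed

Answer: no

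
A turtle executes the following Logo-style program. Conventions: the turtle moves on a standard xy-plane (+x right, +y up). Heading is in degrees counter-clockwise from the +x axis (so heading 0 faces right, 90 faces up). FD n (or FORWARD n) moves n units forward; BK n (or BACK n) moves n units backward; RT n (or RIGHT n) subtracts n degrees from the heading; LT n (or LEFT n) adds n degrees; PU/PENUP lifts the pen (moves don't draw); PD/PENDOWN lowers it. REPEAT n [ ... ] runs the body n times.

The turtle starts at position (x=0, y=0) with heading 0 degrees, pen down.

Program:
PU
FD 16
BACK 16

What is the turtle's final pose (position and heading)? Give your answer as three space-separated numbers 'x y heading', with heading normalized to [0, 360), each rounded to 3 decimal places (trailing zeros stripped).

Executing turtle program step by step:
Start: pos=(0,0), heading=0, pen down
PU: pen up
FD 16: (0,0) -> (16,0) [heading=0, move]
BK 16: (16,0) -> (0,0) [heading=0, move]
Final: pos=(0,0), heading=0, 0 segment(s) drawn

Answer: 0 0 0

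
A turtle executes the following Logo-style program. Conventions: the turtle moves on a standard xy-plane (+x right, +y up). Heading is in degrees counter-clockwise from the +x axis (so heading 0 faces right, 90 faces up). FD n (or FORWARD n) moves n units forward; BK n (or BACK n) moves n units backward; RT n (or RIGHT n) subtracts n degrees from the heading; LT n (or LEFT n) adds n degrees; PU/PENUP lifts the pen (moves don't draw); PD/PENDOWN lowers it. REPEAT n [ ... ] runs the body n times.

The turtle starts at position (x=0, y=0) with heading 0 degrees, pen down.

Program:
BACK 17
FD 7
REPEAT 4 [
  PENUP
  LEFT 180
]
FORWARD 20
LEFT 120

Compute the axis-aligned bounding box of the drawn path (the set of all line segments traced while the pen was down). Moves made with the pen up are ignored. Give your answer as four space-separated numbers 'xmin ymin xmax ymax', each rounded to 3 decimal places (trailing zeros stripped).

Answer: -17 0 0 0

Derivation:
Executing turtle program step by step:
Start: pos=(0,0), heading=0, pen down
BK 17: (0,0) -> (-17,0) [heading=0, draw]
FD 7: (-17,0) -> (-10,0) [heading=0, draw]
REPEAT 4 [
  -- iteration 1/4 --
  PU: pen up
  LT 180: heading 0 -> 180
  -- iteration 2/4 --
  PU: pen up
  LT 180: heading 180 -> 0
  -- iteration 3/4 --
  PU: pen up
  LT 180: heading 0 -> 180
  -- iteration 4/4 --
  PU: pen up
  LT 180: heading 180 -> 0
]
FD 20: (-10,0) -> (10,0) [heading=0, move]
LT 120: heading 0 -> 120
Final: pos=(10,0), heading=120, 2 segment(s) drawn

Segment endpoints: x in {-17, -10, 0}, y in {0}
xmin=-17, ymin=0, xmax=0, ymax=0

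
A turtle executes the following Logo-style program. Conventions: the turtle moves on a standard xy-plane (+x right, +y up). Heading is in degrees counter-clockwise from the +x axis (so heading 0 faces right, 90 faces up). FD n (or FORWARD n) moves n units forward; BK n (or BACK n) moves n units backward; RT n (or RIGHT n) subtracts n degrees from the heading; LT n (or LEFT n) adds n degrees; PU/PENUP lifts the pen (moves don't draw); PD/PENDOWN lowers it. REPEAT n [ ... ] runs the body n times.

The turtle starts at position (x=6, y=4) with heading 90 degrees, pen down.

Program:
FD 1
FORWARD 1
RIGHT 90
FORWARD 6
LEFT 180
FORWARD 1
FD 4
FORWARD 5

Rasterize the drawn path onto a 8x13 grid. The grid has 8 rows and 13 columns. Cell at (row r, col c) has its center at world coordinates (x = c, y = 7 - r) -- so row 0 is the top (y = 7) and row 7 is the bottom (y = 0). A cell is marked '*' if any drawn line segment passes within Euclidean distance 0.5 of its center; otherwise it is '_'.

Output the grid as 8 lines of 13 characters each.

Segment 0: (6,4) -> (6,5)
Segment 1: (6,5) -> (6,6)
Segment 2: (6,6) -> (12,6)
Segment 3: (12,6) -> (11,6)
Segment 4: (11,6) -> (7,6)
Segment 5: (7,6) -> (2,6)

Answer: _____________
__***********
______*______
______*______
_____________
_____________
_____________
_____________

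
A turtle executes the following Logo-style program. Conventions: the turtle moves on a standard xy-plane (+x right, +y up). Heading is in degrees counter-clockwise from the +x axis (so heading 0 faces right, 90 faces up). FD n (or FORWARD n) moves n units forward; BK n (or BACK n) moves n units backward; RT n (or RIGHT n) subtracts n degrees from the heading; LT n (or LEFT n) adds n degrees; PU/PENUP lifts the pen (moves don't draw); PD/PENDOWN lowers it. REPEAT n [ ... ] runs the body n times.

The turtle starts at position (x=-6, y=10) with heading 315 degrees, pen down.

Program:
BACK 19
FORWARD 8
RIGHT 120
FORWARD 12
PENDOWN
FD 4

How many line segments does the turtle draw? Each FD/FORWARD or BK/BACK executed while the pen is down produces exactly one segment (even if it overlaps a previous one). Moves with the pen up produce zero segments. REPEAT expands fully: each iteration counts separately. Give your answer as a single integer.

Executing turtle program step by step:
Start: pos=(-6,10), heading=315, pen down
BK 19: (-6,10) -> (-19.435,23.435) [heading=315, draw]
FD 8: (-19.435,23.435) -> (-13.778,17.778) [heading=315, draw]
RT 120: heading 315 -> 195
FD 12: (-13.778,17.778) -> (-25.369,14.672) [heading=195, draw]
PD: pen down
FD 4: (-25.369,14.672) -> (-29.233,13.637) [heading=195, draw]
Final: pos=(-29.233,13.637), heading=195, 4 segment(s) drawn
Segments drawn: 4

Answer: 4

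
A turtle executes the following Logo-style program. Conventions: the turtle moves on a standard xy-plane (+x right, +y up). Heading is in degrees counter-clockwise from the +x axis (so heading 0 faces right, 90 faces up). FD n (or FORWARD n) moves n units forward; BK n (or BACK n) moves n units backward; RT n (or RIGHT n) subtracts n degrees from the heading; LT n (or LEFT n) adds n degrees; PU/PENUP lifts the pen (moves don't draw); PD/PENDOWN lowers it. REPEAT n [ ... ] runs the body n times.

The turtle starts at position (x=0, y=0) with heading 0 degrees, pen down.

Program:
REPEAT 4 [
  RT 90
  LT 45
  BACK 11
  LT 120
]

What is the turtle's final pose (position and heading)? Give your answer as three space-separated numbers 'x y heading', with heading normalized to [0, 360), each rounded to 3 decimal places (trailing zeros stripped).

Executing turtle program step by step:
Start: pos=(0,0), heading=0, pen down
REPEAT 4 [
  -- iteration 1/4 --
  RT 90: heading 0 -> 270
  LT 45: heading 270 -> 315
  BK 11: (0,0) -> (-7.778,7.778) [heading=315, draw]
  LT 120: heading 315 -> 75
  -- iteration 2/4 --
  RT 90: heading 75 -> 345
  LT 45: heading 345 -> 30
  BK 11: (-7.778,7.778) -> (-17.304,2.278) [heading=30, draw]
  LT 120: heading 30 -> 150
  -- iteration 3/4 --
  RT 90: heading 150 -> 60
  LT 45: heading 60 -> 105
  BK 11: (-17.304,2.278) -> (-14.457,-8.347) [heading=105, draw]
  LT 120: heading 105 -> 225
  -- iteration 4/4 --
  RT 90: heading 225 -> 135
  LT 45: heading 135 -> 180
  BK 11: (-14.457,-8.347) -> (-3.457,-8.347) [heading=180, draw]
  LT 120: heading 180 -> 300
]
Final: pos=(-3.457,-8.347), heading=300, 4 segment(s) drawn

Answer: -3.457 -8.347 300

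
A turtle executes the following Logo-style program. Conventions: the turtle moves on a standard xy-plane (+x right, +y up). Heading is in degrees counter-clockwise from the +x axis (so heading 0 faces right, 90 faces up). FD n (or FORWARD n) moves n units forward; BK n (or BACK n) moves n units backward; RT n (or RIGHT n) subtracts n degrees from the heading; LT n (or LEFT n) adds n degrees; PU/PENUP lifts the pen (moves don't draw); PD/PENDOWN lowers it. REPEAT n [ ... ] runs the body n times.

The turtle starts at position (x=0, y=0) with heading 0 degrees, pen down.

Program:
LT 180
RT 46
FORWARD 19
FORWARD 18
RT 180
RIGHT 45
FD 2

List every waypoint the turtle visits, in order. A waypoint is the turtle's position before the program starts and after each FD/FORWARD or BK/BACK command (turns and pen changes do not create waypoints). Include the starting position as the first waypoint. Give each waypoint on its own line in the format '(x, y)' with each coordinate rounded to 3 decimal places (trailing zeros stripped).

Answer: (0, 0)
(-13.199, 13.667)
(-25.702, 26.616)
(-25.737, 24.616)

Derivation:
Executing turtle program step by step:
Start: pos=(0,0), heading=0, pen down
LT 180: heading 0 -> 180
RT 46: heading 180 -> 134
FD 19: (0,0) -> (-13.199,13.667) [heading=134, draw]
FD 18: (-13.199,13.667) -> (-25.702,26.616) [heading=134, draw]
RT 180: heading 134 -> 314
RT 45: heading 314 -> 269
FD 2: (-25.702,26.616) -> (-25.737,24.616) [heading=269, draw]
Final: pos=(-25.737,24.616), heading=269, 3 segment(s) drawn
Waypoints (4 total):
(0, 0)
(-13.199, 13.667)
(-25.702, 26.616)
(-25.737, 24.616)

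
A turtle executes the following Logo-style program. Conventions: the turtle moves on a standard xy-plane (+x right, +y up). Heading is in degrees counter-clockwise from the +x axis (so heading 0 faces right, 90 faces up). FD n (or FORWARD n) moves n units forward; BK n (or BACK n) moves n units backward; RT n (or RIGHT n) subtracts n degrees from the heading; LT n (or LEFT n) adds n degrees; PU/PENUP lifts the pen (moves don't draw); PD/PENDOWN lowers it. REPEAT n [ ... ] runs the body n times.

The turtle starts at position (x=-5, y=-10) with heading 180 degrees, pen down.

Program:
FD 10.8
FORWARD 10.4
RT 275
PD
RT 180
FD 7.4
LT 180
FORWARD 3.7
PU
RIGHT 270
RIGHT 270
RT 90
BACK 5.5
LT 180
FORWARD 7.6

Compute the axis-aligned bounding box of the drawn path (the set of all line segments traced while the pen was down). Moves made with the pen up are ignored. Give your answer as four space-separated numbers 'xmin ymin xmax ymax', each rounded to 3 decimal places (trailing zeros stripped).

Answer: -26.2 -10 -5 -2.628

Derivation:
Executing turtle program step by step:
Start: pos=(-5,-10), heading=180, pen down
FD 10.8: (-5,-10) -> (-15.8,-10) [heading=180, draw]
FD 10.4: (-15.8,-10) -> (-26.2,-10) [heading=180, draw]
RT 275: heading 180 -> 265
PD: pen down
RT 180: heading 265 -> 85
FD 7.4: (-26.2,-10) -> (-25.555,-2.628) [heading=85, draw]
LT 180: heading 85 -> 265
FD 3.7: (-25.555,-2.628) -> (-25.878,-6.314) [heading=265, draw]
PU: pen up
RT 270: heading 265 -> 355
RT 270: heading 355 -> 85
RT 90: heading 85 -> 355
BK 5.5: (-25.878,-6.314) -> (-31.357,-5.835) [heading=355, move]
LT 180: heading 355 -> 175
FD 7.6: (-31.357,-5.835) -> (-38.928,-5.172) [heading=175, move]
Final: pos=(-38.928,-5.172), heading=175, 4 segment(s) drawn

Segment endpoints: x in {-26.2, -25.878, -25.555, -15.8, -5}, y in {-10, -10, -10, -6.314, -2.628}
xmin=-26.2, ymin=-10, xmax=-5, ymax=-2.628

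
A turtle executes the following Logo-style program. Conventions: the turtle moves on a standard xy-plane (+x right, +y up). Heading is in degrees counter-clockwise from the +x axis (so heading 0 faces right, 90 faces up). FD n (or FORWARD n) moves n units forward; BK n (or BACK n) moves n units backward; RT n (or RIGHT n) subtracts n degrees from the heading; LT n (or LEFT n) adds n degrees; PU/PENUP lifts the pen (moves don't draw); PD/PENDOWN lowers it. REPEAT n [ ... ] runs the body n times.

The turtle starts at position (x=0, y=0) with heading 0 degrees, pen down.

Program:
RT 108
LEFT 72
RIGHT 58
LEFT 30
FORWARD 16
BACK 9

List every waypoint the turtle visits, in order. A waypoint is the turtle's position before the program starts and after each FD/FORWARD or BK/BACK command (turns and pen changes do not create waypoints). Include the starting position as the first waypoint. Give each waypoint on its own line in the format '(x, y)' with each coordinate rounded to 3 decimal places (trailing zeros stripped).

Answer: (0, 0)
(7.014, -14.381)
(3.069, -6.292)

Derivation:
Executing turtle program step by step:
Start: pos=(0,0), heading=0, pen down
RT 108: heading 0 -> 252
LT 72: heading 252 -> 324
RT 58: heading 324 -> 266
LT 30: heading 266 -> 296
FD 16: (0,0) -> (7.014,-14.381) [heading=296, draw]
BK 9: (7.014,-14.381) -> (3.069,-6.292) [heading=296, draw]
Final: pos=(3.069,-6.292), heading=296, 2 segment(s) drawn
Waypoints (3 total):
(0, 0)
(7.014, -14.381)
(3.069, -6.292)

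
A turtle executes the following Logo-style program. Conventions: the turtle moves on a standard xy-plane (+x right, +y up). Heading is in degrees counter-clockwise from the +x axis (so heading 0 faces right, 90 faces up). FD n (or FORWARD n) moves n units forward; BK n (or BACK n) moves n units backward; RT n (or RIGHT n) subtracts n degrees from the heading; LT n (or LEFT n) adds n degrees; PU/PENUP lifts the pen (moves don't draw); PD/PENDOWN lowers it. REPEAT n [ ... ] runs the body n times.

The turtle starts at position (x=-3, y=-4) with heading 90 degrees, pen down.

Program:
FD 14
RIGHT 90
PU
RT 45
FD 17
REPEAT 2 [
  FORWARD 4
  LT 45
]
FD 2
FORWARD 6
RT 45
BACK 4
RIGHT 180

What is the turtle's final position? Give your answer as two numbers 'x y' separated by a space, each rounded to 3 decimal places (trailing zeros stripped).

Answer: 17.506 0.808

Derivation:
Executing turtle program step by step:
Start: pos=(-3,-4), heading=90, pen down
FD 14: (-3,-4) -> (-3,10) [heading=90, draw]
RT 90: heading 90 -> 0
PU: pen up
RT 45: heading 0 -> 315
FD 17: (-3,10) -> (9.021,-2.021) [heading=315, move]
REPEAT 2 [
  -- iteration 1/2 --
  FD 4: (9.021,-2.021) -> (11.849,-4.849) [heading=315, move]
  LT 45: heading 315 -> 0
  -- iteration 2/2 --
  FD 4: (11.849,-4.849) -> (15.849,-4.849) [heading=0, move]
  LT 45: heading 0 -> 45
]
FD 2: (15.849,-4.849) -> (17.263,-3.435) [heading=45, move]
FD 6: (17.263,-3.435) -> (21.506,0.808) [heading=45, move]
RT 45: heading 45 -> 0
BK 4: (21.506,0.808) -> (17.506,0.808) [heading=0, move]
RT 180: heading 0 -> 180
Final: pos=(17.506,0.808), heading=180, 1 segment(s) drawn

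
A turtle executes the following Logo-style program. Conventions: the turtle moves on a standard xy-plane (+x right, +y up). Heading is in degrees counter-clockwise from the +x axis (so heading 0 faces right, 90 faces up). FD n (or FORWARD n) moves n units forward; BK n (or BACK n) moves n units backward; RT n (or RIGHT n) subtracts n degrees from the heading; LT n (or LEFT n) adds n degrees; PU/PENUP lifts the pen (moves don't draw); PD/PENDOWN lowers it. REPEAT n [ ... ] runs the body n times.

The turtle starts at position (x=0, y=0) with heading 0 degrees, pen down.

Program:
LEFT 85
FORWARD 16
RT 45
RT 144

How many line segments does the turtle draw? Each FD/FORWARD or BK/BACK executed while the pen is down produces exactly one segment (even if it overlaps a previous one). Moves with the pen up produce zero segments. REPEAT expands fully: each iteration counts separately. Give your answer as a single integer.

Answer: 1

Derivation:
Executing turtle program step by step:
Start: pos=(0,0), heading=0, pen down
LT 85: heading 0 -> 85
FD 16: (0,0) -> (1.394,15.939) [heading=85, draw]
RT 45: heading 85 -> 40
RT 144: heading 40 -> 256
Final: pos=(1.394,15.939), heading=256, 1 segment(s) drawn
Segments drawn: 1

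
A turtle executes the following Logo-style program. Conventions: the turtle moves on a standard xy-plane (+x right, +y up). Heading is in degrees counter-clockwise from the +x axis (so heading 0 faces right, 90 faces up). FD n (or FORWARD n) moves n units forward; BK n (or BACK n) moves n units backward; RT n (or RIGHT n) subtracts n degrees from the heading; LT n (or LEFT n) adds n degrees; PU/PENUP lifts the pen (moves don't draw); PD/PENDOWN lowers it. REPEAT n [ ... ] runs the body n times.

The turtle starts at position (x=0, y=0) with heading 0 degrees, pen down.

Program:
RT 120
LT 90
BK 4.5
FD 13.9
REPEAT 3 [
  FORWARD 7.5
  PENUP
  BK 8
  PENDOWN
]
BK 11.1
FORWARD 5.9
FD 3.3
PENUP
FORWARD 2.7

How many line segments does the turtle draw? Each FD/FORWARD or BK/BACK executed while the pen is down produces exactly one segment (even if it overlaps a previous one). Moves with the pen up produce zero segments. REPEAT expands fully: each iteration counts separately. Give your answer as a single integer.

Executing turtle program step by step:
Start: pos=(0,0), heading=0, pen down
RT 120: heading 0 -> 240
LT 90: heading 240 -> 330
BK 4.5: (0,0) -> (-3.897,2.25) [heading=330, draw]
FD 13.9: (-3.897,2.25) -> (8.141,-4.7) [heading=330, draw]
REPEAT 3 [
  -- iteration 1/3 --
  FD 7.5: (8.141,-4.7) -> (14.636,-8.45) [heading=330, draw]
  PU: pen up
  BK 8: (14.636,-8.45) -> (7.708,-4.45) [heading=330, move]
  PD: pen down
  -- iteration 2/3 --
  FD 7.5: (7.708,-4.45) -> (14.203,-8.2) [heading=330, draw]
  PU: pen up
  BK 8: (14.203,-8.2) -> (7.275,-4.2) [heading=330, move]
  PD: pen down
  -- iteration 3/3 --
  FD 7.5: (7.275,-4.2) -> (13.77,-7.95) [heading=330, draw]
  PU: pen up
  BK 8: (13.77,-7.95) -> (6.842,-3.95) [heading=330, move]
  PD: pen down
]
BK 11.1: (6.842,-3.95) -> (-2.771,1.6) [heading=330, draw]
FD 5.9: (-2.771,1.6) -> (2.338,-1.35) [heading=330, draw]
FD 3.3: (2.338,-1.35) -> (5.196,-3) [heading=330, draw]
PU: pen up
FD 2.7: (5.196,-3) -> (7.534,-4.35) [heading=330, move]
Final: pos=(7.534,-4.35), heading=330, 8 segment(s) drawn
Segments drawn: 8

Answer: 8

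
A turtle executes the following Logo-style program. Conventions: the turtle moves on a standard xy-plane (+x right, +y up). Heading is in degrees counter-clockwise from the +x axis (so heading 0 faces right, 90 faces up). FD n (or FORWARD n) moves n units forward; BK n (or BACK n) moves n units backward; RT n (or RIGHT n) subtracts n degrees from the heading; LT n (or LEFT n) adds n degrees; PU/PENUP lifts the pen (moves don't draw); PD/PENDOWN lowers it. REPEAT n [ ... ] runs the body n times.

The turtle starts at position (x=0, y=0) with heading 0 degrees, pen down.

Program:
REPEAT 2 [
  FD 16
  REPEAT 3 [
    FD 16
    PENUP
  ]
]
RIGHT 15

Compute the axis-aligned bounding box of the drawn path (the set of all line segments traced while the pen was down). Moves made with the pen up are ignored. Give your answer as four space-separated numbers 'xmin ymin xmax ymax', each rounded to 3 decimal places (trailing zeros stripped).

Answer: 0 0 32 0

Derivation:
Executing turtle program step by step:
Start: pos=(0,0), heading=0, pen down
REPEAT 2 [
  -- iteration 1/2 --
  FD 16: (0,0) -> (16,0) [heading=0, draw]
  REPEAT 3 [
    -- iteration 1/3 --
    FD 16: (16,0) -> (32,0) [heading=0, draw]
    PU: pen up
    -- iteration 2/3 --
    FD 16: (32,0) -> (48,0) [heading=0, move]
    PU: pen up
    -- iteration 3/3 --
    FD 16: (48,0) -> (64,0) [heading=0, move]
    PU: pen up
  ]
  -- iteration 2/2 --
  FD 16: (64,0) -> (80,0) [heading=0, move]
  REPEAT 3 [
    -- iteration 1/3 --
    FD 16: (80,0) -> (96,0) [heading=0, move]
    PU: pen up
    -- iteration 2/3 --
    FD 16: (96,0) -> (112,0) [heading=0, move]
    PU: pen up
    -- iteration 3/3 --
    FD 16: (112,0) -> (128,0) [heading=0, move]
    PU: pen up
  ]
]
RT 15: heading 0 -> 345
Final: pos=(128,0), heading=345, 2 segment(s) drawn

Segment endpoints: x in {0, 16, 32}, y in {0}
xmin=0, ymin=0, xmax=32, ymax=0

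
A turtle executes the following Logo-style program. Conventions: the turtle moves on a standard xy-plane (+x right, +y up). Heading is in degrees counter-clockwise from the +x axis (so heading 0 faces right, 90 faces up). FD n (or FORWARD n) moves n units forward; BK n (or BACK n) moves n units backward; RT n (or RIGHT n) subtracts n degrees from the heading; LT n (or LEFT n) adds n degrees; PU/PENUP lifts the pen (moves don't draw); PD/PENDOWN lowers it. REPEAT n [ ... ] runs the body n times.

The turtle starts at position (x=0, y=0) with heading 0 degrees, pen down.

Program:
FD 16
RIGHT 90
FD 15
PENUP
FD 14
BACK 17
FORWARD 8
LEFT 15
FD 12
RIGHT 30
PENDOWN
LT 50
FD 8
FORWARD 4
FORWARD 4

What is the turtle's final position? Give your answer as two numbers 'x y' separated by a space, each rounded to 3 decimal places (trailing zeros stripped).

Answer: 28.283 -44.698

Derivation:
Executing turtle program step by step:
Start: pos=(0,0), heading=0, pen down
FD 16: (0,0) -> (16,0) [heading=0, draw]
RT 90: heading 0 -> 270
FD 15: (16,0) -> (16,-15) [heading=270, draw]
PU: pen up
FD 14: (16,-15) -> (16,-29) [heading=270, move]
BK 17: (16,-29) -> (16,-12) [heading=270, move]
FD 8: (16,-12) -> (16,-20) [heading=270, move]
LT 15: heading 270 -> 285
FD 12: (16,-20) -> (19.106,-31.591) [heading=285, move]
RT 30: heading 285 -> 255
PD: pen down
LT 50: heading 255 -> 305
FD 8: (19.106,-31.591) -> (23.694,-38.144) [heading=305, draw]
FD 4: (23.694,-38.144) -> (25.989,-41.421) [heading=305, draw]
FD 4: (25.989,-41.421) -> (28.283,-44.698) [heading=305, draw]
Final: pos=(28.283,-44.698), heading=305, 5 segment(s) drawn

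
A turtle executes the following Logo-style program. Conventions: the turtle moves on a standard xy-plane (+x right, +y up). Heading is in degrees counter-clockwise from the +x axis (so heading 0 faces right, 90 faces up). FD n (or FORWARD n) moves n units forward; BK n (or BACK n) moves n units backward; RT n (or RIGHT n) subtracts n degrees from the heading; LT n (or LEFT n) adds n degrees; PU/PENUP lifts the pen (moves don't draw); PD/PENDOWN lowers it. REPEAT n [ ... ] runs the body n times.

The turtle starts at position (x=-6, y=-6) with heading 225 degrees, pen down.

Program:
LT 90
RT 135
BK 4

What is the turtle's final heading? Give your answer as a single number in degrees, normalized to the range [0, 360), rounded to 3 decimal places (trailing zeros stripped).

Executing turtle program step by step:
Start: pos=(-6,-6), heading=225, pen down
LT 90: heading 225 -> 315
RT 135: heading 315 -> 180
BK 4: (-6,-6) -> (-2,-6) [heading=180, draw]
Final: pos=(-2,-6), heading=180, 1 segment(s) drawn

Answer: 180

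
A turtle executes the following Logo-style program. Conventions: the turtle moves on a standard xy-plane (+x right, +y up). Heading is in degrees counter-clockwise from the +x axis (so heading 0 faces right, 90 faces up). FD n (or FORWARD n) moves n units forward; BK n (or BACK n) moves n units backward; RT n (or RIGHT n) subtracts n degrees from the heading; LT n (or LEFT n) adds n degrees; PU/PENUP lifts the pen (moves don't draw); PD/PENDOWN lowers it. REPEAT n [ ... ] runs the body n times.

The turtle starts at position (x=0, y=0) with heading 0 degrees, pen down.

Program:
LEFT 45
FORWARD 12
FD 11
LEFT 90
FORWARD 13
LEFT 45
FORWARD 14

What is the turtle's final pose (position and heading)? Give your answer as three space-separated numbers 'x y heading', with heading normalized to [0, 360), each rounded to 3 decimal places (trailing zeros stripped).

Executing turtle program step by step:
Start: pos=(0,0), heading=0, pen down
LT 45: heading 0 -> 45
FD 12: (0,0) -> (8.485,8.485) [heading=45, draw]
FD 11: (8.485,8.485) -> (16.263,16.263) [heading=45, draw]
LT 90: heading 45 -> 135
FD 13: (16.263,16.263) -> (7.071,25.456) [heading=135, draw]
LT 45: heading 135 -> 180
FD 14: (7.071,25.456) -> (-6.929,25.456) [heading=180, draw]
Final: pos=(-6.929,25.456), heading=180, 4 segment(s) drawn

Answer: -6.929 25.456 180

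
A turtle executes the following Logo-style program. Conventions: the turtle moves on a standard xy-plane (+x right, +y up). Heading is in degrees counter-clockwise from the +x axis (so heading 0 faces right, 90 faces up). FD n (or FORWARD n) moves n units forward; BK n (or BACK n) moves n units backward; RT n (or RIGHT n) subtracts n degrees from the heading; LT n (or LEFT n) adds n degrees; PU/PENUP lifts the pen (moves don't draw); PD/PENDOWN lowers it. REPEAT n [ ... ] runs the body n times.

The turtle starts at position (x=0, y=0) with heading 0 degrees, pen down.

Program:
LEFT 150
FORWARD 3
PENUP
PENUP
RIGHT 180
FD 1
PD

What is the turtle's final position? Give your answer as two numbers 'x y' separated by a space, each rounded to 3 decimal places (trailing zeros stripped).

Answer: -1.732 1

Derivation:
Executing turtle program step by step:
Start: pos=(0,0), heading=0, pen down
LT 150: heading 0 -> 150
FD 3: (0,0) -> (-2.598,1.5) [heading=150, draw]
PU: pen up
PU: pen up
RT 180: heading 150 -> 330
FD 1: (-2.598,1.5) -> (-1.732,1) [heading=330, move]
PD: pen down
Final: pos=(-1.732,1), heading=330, 1 segment(s) drawn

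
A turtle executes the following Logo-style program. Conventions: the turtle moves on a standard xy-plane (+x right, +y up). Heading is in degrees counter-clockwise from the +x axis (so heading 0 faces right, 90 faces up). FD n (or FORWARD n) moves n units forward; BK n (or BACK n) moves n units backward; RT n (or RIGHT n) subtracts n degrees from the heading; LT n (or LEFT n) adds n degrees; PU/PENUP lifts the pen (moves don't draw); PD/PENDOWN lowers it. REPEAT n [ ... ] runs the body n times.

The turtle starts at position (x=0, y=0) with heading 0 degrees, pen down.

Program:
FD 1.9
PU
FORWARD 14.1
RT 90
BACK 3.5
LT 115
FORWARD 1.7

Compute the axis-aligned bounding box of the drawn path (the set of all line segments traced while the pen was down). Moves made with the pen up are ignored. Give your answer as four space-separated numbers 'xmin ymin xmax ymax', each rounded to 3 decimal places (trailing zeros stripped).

Answer: 0 0 1.9 0

Derivation:
Executing turtle program step by step:
Start: pos=(0,0), heading=0, pen down
FD 1.9: (0,0) -> (1.9,0) [heading=0, draw]
PU: pen up
FD 14.1: (1.9,0) -> (16,0) [heading=0, move]
RT 90: heading 0 -> 270
BK 3.5: (16,0) -> (16,3.5) [heading=270, move]
LT 115: heading 270 -> 25
FD 1.7: (16,3.5) -> (17.541,4.218) [heading=25, move]
Final: pos=(17.541,4.218), heading=25, 1 segment(s) drawn

Segment endpoints: x in {0, 1.9}, y in {0}
xmin=0, ymin=0, xmax=1.9, ymax=0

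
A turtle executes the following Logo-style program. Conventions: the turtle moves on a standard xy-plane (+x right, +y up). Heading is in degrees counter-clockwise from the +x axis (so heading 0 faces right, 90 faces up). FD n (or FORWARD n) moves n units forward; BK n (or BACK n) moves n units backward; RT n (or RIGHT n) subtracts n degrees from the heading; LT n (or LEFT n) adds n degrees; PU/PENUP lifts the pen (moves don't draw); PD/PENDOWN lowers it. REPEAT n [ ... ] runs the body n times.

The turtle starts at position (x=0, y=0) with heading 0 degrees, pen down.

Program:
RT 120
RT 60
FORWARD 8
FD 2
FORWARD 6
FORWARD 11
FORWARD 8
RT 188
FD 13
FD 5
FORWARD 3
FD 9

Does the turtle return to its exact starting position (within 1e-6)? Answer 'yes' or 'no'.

Answer: no

Derivation:
Executing turtle program step by step:
Start: pos=(0,0), heading=0, pen down
RT 120: heading 0 -> 240
RT 60: heading 240 -> 180
FD 8: (0,0) -> (-8,0) [heading=180, draw]
FD 2: (-8,0) -> (-10,0) [heading=180, draw]
FD 6: (-10,0) -> (-16,0) [heading=180, draw]
FD 11: (-16,0) -> (-27,0) [heading=180, draw]
FD 8: (-27,0) -> (-35,0) [heading=180, draw]
RT 188: heading 180 -> 352
FD 13: (-35,0) -> (-22.127,-1.809) [heading=352, draw]
FD 5: (-22.127,-1.809) -> (-17.175,-2.505) [heading=352, draw]
FD 3: (-17.175,-2.505) -> (-14.204,-2.923) [heading=352, draw]
FD 9: (-14.204,-2.923) -> (-5.292,-4.175) [heading=352, draw]
Final: pos=(-5.292,-4.175), heading=352, 9 segment(s) drawn

Start position: (0, 0)
Final position: (-5.292, -4.175)
Distance = 6.741; >= 1e-6 -> NOT closed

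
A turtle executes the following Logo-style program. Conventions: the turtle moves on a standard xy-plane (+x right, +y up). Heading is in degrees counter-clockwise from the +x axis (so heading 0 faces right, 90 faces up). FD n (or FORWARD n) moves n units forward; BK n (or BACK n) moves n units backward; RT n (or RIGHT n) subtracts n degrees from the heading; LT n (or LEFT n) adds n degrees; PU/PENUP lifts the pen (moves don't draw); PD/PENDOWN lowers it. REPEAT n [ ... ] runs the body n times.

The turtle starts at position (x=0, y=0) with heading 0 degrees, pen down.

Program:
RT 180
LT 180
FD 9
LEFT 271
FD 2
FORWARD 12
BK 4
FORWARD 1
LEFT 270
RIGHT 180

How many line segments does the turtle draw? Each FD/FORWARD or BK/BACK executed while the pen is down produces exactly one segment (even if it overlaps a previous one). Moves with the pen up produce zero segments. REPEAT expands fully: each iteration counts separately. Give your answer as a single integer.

Answer: 5

Derivation:
Executing turtle program step by step:
Start: pos=(0,0), heading=0, pen down
RT 180: heading 0 -> 180
LT 180: heading 180 -> 0
FD 9: (0,0) -> (9,0) [heading=0, draw]
LT 271: heading 0 -> 271
FD 2: (9,0) -> (9.035,-2) [heading=271, draw]
FD 12: (9.035,-2) -> (9.244,-13.998) [heading=271, draw]
BK 4: (9.244,-13.998) -> (9.175,-9.998) [heading=271, draw]
FD 1: (9.175,-9.998) -> (9.192,-10.998) [heading=271, draw]
LT 270: heading 271 -> 181
RT 180: heading 181 -> 1
Final: pos=(9.192,-10.998), heading=1, 5 segment(s) drawn
Segments drawn: 5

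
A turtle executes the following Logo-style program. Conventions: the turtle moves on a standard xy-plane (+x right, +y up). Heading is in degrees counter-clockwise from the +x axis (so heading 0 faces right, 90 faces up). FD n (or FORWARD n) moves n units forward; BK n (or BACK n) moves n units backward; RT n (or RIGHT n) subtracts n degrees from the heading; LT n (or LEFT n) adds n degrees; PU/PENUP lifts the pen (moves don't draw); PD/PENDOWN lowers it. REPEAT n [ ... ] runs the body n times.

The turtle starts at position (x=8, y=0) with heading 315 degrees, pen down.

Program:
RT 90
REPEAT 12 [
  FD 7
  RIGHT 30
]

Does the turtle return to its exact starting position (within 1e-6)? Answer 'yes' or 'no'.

Answer: yes

Derivation:
Executing turtle program step by step:
Start: pos=(8,0), heading=315, pen down
RT 90: heading 315 -> 225
REPEAT 12 [
  -- iteration 1/12 --
  FD 7: (8,0) -> (3.05,-4.95) [heading=225, draw]
  RT 30: heading 225 -> 195
  -- iteration 2/12 --
  FD 7: (3.05,-4.95) -> (-3.711,-6.761) [heading=195, draw]
  RT 30: heading 195 -> 165
  -- iteration 3/12 --
  FD 7: (-3.711,-6.761) -> (-10.473,-4.95) [heading=165, draw]
  RT 30: heading 165 -> 135
  -- iteration 4/12 --
  FD 7: (-10.473,-4.95) -> (-15.422,0) [heading=135, draw]
  RT 30: heading 135 -> 105
  -- iteration 5/12 --
  FD 7: (-15.422,0) -> (-17.234,6.761) [heading=105, draw]
  RT 30: heading 105 -> 75
  -- iteration 6/12 --
  FD 7: (-17.234,6.761) -> (-15.422,13.523) [heading=75, draw]
  RT 30: heading 75 -> 45
  -- iteration 7/12 --
  FD 7: (-15.422,13.523) -> (-10.473,18.473) [heading=45, draw]
  RT 30: heading 45 -> 15
  -- iteration 8/12 --
  FD 7: (-10.473,18.473) -> (-3.711,20.284) [heading=15, draw]
  RT 30: heading 15 -> 345
  -- iteration 9/12 --
  FD 7: (-3.711,20.284) -> (3.05,18.473) [heading=345, draw]
  RT 30: heading 345 -> 315
  -- iteration 10/12 --
  FD 7: (3.05,18.473) -> (8,13.523) [heading=315, draw]
  RT 30: heading 315 -> 285
  -- iteration 11/12 --
  FD 7: (8,13.523) -> (9.812,6.761) [heading=285, draw]
  RT 30: heading 285 -> 255
  -- iteration 12/12 --
  FD 7: (9.812,6.761) -> (8,0) [heading=255, draw]
  RT 30: heading 255 -> 225
]
Final: pos=(8,0), heading=225, 12 segment(s) drawn

Start position: (8, 0)
Final position: (8, 0)
Distance = 0; < 1e-6 -> CLOSED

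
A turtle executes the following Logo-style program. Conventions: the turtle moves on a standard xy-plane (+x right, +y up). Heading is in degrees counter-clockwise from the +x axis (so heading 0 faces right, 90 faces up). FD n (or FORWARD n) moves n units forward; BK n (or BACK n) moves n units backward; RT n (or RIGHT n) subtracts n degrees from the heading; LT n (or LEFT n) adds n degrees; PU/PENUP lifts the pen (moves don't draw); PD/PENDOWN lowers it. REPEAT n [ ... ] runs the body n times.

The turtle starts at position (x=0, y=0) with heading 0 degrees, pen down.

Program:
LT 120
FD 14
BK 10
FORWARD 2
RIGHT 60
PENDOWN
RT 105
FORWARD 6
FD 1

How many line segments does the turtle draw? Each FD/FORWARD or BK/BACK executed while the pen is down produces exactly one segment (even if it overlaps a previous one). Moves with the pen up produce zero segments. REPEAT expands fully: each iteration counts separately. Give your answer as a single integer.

Answer: 5

Derivation:
Executing turtle program step by step:
Start: pos=(0,0), heading=0, pen down
LT 120: heading 0 -> 120
FD 14: (0,0) -> (-7,12.124) [heading=120, draw]
BK 10: (-7,12.124) -> (-2,3.464) [heading=120, draw]
FD 2: (-2,3.464) -> (-3,5.196) [heading=120, draw]
RT 60: heading 120 -> 60
PD: pen down
RT 105: heading 60 -> 315
FD 6: (-3,5.196) -> (1.243,0.954) [heading=315, draw]
FD 1: (1.243,0.954) -> (1.95,0.246) [heading=315, draw]
Final: pos=(1.95,0.246), heading=315, 5 segment(s) drawn
Segments drawn: 5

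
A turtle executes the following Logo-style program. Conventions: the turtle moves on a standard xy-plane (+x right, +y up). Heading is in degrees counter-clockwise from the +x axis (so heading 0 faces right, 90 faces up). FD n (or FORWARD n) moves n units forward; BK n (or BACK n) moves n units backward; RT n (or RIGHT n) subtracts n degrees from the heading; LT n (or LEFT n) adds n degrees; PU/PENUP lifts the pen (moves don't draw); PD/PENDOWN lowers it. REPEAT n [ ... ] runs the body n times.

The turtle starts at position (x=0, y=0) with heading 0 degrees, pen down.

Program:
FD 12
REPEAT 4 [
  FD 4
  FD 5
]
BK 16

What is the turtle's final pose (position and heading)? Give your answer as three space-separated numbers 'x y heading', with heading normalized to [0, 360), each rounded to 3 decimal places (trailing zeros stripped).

Executing turtle program step by step:
Start: pos=(0,0), heading=0, pen down
FD 12: (0,0) -> (12,0) [heading=0, draw]
REPEAT 4 [
  -- iteration 1/4 --
  FD 4: (12,0) -> (16,0) [heading=0, draw]
  FD 5: (16,0) -> (21,0) [heading=0, draw]
  -- iteration 2/4 --
  FD 4: (21,0) -> (25,0) [heading=0, draw]
  FD 5: (25,0) -> (30,0) [heading=0, draw]
  -- iteration 3/4 --
  FD 4: (30,0) -> (34,0) [heading=0, draw]
  FD 5: (34,0) -> (39,0) [heading=0, draw]
  -- iteration 4/4 --
  FD 4: (39,0) -> (43,0) [heading=0, draw]
  FD 5: (43,0) -> (48,0) [heading=0, draw]
]
BK 16: (48,0) -> (32,0) [heading=0, draw]
Final: pos=(32,0), heading=0, 10 segment(s) drawn

Answer: 32 0 0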